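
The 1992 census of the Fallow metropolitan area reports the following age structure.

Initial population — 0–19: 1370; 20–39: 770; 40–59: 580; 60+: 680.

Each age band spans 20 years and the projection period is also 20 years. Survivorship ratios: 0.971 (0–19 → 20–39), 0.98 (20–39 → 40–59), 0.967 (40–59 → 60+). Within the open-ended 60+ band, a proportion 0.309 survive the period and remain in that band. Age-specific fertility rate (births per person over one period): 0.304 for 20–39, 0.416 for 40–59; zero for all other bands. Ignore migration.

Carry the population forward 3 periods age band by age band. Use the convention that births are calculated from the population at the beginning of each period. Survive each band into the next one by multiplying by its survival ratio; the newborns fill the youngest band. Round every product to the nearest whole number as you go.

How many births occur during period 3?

682

Call the groups 1 to 4, youngest first.
After projecting period 1:
Births: 770 × 0.304 = 234 ; 580 × 0.416 = 241 — total 475
Group 2: 1370 × 0.971 = 1330
Group 3: 770 × 0.98 = 755
Group 4: 580 × 0.967 + 680 × 0.309 = 561 + 210 = 771
Giving 475 / 1330 / 755 / 771.
After projecting period 2:
Births: 1330 × 0.304 = 404 ; 755 × 0.416 = 314 — total 718
Group 2: 475 × 0.971 = 461
Group 3: 1330 × 0.98 = 1303
Group 4: 755 × 0.967 + 771 × 0.309 = 730 + 238 = 968
Giving 718 / 461 / 1303 / 968.
After projecting period 3:
Births: 461 × 0.304 = 140 ; 1303 × 0.416 = 542 — total 682
Group 2: 718 × 0.971 = 697
Group 3: 461 × 0.98 = 452
Group 4: 1303 × 0.967 + 968 × 0.309 = 1260 + 299 = 1559
Giving 682 / 697 / 452 / 1559.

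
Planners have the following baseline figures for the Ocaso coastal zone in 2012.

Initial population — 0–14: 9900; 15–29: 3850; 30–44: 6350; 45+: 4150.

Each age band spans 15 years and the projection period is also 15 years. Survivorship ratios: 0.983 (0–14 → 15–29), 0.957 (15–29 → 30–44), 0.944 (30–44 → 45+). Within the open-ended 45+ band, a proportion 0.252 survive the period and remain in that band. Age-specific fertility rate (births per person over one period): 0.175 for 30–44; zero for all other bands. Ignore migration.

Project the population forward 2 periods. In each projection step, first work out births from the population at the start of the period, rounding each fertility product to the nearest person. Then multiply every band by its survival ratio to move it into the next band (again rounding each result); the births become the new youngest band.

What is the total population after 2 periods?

16303

Call the groups 1 to 4, youngest first.
Period 1.
Births: 6350 × 0.175 = 1111
Group 2: 9900 × 0.983 = 9732
Group 3: 3850 × 0.957 = 3684
Group 4: 6350 × 0.944 + 4150 × 0.252 = 5994 + 1046 = 7040
→ [1111, 9732, 3684, 7040]
Period 2.
Births: 3684 × 0.175 = 645
Group 2: 1111 × 0.983 = 1092
Group 3: 9732 × 0.957 = 9314
Group 4: 3684 × 0.944 + 7040 × 0.252 = 3478 + 1774 = 5252
→ [645, 1092, 9314, 5252]
Total after period 2: 645 + 1092 + 9314 + 5252 = 16303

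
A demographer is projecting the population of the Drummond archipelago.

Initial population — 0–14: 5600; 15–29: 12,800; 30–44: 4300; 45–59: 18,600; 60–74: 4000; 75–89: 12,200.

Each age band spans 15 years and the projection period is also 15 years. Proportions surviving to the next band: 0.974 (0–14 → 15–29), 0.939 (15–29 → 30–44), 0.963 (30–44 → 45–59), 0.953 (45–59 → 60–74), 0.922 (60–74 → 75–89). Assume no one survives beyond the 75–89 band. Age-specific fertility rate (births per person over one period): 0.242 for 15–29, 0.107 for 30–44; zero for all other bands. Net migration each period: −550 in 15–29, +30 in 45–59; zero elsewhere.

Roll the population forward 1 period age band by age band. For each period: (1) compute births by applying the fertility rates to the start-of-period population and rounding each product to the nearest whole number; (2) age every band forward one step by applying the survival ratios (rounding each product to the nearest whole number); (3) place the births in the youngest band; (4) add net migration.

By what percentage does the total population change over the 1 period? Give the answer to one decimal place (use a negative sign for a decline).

-19.9

Numbering the groups 1..6 from youngest to oldest:
Period 1.
Births: 12800 × 0.242 = 3098  |  4300 × 0.107 = 460 → total 3558
Group 2: 5600 × 0.974 = 5454
Group 3: 12800 × 0.939 = 12019
Group 4: 4300 × 0.963 = 4141
Group 5: 18600 × 0.953 = 17726
Group 6: 4000 × 0.922 = 3688
Net migration: Group 2 − 550 → 4904; Group 4 + 30 → 4171
Giving 3558 / 4904 / 12019 / 4171 / 17726 / 3688.
Total: 57500 → 46066; change = -11434; percentage change = -19.9%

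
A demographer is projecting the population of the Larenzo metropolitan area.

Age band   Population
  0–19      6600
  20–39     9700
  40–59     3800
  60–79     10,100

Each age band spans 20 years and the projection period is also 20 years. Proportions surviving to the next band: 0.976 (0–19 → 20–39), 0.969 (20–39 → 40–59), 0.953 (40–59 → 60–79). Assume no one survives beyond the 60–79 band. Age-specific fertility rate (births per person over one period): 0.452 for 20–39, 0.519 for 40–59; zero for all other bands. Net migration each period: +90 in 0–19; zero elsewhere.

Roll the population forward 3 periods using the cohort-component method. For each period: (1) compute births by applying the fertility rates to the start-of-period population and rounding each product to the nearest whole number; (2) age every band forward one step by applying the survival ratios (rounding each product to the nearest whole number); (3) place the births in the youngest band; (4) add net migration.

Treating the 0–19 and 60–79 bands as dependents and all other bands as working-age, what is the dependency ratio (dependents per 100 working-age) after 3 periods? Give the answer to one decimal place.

Let group 1 be 0–19 through group 4 = 60–79.
[period 1]
Births: 9700 × 0.452 = 4384 ; 3800 × 0.519 = 1972 → 6356
Group 2: 6600 × 0.976 = 6442
Group 3: 9700 × 0.969 = 9399
Group 4: 3800 × 0.953 = 3621
Net migration: Group 1 + 90 → 6446
Giving 6446 / 6442 / 9399 / 3621.
[period 2]
Births: 6442 × 0.452 = 2912 ; 9399 × 0.519 = 4878 → 7790
Group 2: 6446 × 0.976 = 6291
Group 3: 6442 × 0.969 = 6242
Group 4: 9399 × 0.953 = 8957
Net migration: Group 1 + 90 → 7880
Giving 7880 / 6291 / 6242 / 8957.
[period 3]
Births: 6291 × 0.452 = 2844 ; 6242 × 0.519 = 3240 → 6084
Group 2: 7880 × 0.976 = 7691
Group 3: 6291 × 0.969 = 6096
Group 4: 6242 × 0.953 = 5949
Net migration: Group 1 + 90 → 6174
Giving 6174 / 7691 / 6096 / 5949.
Dependents (band 0–19 + band 60–79) = 6174 + 5949 = 12123; working-age = 13787; ratio = 12123/13787 × 100 = 87.9

87.9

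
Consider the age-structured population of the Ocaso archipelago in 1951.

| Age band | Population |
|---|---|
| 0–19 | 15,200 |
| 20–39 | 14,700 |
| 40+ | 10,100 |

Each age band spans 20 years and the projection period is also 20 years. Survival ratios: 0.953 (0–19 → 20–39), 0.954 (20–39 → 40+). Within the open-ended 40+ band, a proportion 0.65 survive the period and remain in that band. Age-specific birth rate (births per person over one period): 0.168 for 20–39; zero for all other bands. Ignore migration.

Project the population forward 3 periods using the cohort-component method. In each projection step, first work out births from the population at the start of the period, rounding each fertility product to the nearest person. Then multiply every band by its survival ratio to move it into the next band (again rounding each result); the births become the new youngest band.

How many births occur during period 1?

2470

Let band 1 be 0–19 through band 3 = 40+.
Period 1:
Births: 14700 × 0.168 = 2470
Band 2: 15200 × 0.953 = 14486
Band 3: 14700 × 0.954 + 10100 × 0.65 = 14024 + 6565 = 20589
End of period: [2470, 14486, 20589]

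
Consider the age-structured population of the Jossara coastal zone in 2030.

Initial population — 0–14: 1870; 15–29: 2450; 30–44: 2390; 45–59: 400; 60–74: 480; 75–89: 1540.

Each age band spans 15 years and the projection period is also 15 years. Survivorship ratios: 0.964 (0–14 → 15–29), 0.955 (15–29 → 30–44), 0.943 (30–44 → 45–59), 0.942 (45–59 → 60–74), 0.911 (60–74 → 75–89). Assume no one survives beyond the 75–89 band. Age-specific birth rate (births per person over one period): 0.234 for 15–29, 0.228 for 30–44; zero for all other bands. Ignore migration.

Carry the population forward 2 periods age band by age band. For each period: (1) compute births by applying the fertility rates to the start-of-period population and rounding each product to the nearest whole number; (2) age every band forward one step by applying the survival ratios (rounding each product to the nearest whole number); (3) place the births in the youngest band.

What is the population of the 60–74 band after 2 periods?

2123

(Groups numbered youngest = 1 to oldest = 6.)
Period 1.
Births: 2450 × 0.234 = 573 ; 2390 × 0.228 = 545 ⇒ total 1118
Group 2: 1870 × 0.964 = 1803
Group 3: 2450 × 0.955 = 2340
Group 4: 2390 × 0.943 = 2254
Group 5: 400 × 0.942 = 377
Group 6: 480 × 0.911 = 437
→ [1118, 1803, 2340, 2254, 377, 437]
Period 2.
Births: 1803 × 0.234 = 422 ; 2340 × 0.228 = 534 ⇒ total 956
Group 2: 1118 × 0.964 = 1078
Group 3: 1803 × 0.955 = 1722
Group 4: 2340 × 0.943 = 2207
Group 5: 2254 × 0.942 = 2123
Group 6: 377 × 0.911 = 343
→ [956, 1078, 1722, 2207, 2123, 343]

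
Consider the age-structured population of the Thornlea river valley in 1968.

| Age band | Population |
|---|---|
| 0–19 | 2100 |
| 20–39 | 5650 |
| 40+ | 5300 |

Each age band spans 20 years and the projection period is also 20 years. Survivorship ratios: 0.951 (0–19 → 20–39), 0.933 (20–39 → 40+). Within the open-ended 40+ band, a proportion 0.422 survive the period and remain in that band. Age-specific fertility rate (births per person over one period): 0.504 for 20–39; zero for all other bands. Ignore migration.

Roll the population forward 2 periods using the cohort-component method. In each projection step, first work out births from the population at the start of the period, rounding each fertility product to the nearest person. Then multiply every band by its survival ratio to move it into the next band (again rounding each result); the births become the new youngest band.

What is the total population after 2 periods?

8745

Call the bands 1 to 3, youngest first.
[period 1]
Births: 5650 × 0.504 = 2848
Band 2: 2100 × 0.951 = 1997
Band 3: 5650 × 0.933 + 5300 × 0.422 = 5271 + 2237 = 7508
End of period: [2848, 1997, 7508]
[period 2]
Births: 1997 × 0.504 = 1006
Band 2: 2848 × 0.951 = 2708
Band 3: 1997 × 0.933 + 7508 × 0.422 = 1863 + 3168 = 5031
End of period: [1006, 2708, 5031]
Total after period 2: 1006 + 2708 + 5031 = 8745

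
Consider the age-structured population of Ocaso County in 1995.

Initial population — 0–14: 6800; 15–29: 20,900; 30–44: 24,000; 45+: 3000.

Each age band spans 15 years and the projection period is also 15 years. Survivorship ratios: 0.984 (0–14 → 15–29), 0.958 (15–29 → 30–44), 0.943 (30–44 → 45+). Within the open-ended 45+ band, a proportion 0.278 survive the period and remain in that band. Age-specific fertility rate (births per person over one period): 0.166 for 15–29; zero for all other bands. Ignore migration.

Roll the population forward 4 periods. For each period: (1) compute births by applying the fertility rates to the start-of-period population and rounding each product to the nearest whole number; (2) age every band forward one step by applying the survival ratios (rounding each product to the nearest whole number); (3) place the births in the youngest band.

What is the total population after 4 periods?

8514

After projecting period 1:
Births: 20900 × 0.166 = 3469
15–29: 6800 × 0.984 = 6691
30–44: 20900 × 0.958 = 20022
45+: 24000 × 0.943 + 3000 × 0.278 = 22632 + 834 = 23466
→ [3469, 6691, 20022, 23466]
After projecting period 2:
Births: 6691 × 0.166 = 1111
15–29: 3469 × 0.984 = 3413
30–44: 6691 × 0.958 = 6410
45+: 20022 × 0.943 + 23466 × 0.278 = 18881 + 6524 = 25405
→ [1111, 3413, 6410, 25405]
After projecting period 3:
Births: 3413 × 0.166 = 567
15–29: 1111 × 0.984 = 1093
30–44: 3413 × 0.958 = 3270
45+: 6410 × 0.943 + 25405 × 0.278 = 6045 + 7063 = 13108
→ [567, 1093, 3270, 13108]
After projecting period 4:
Births: 1093 × 0.166 = 181
15–29: 567 × 0.984 = 558
30–44: 1093 × 0.958 = 1047
45+: 3270 × 0.943 + 13108 × 0.278 = 3084 + 3644 = 6728
→ [181, 558, 1047, 6728]
Total after period 4: 181 + 558 + 1047 + 6728 = 8514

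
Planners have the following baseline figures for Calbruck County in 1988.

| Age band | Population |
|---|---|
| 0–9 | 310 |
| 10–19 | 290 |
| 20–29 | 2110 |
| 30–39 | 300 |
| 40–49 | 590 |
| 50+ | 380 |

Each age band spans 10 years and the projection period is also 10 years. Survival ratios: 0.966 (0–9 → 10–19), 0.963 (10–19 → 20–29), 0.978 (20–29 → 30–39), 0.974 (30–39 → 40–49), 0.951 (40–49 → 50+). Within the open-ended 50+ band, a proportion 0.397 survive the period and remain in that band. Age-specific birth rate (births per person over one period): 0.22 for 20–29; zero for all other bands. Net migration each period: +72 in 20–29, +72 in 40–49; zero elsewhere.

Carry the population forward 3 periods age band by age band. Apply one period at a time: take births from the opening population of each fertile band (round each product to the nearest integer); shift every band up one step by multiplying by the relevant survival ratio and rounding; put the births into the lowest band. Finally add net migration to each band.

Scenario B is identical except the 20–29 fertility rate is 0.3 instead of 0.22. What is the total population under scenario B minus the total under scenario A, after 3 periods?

213

(Groups numbered youngest = 1 to oldest = 6.)
Period 1.
Births: 2110 × 0.22 = 464
Group 2: 310 × 0.966 = 299
Group 3: 290 × 0.963 = 279
Group 4: 2110 × 0.978 = 2064
Group 5: 300 × 0.974 = 292
Group 6: 590 × 0.951 + 380 × 0.397 = 561 + 151 = 712
Net migration: Group 3 + 72 → 351; Group 5 + 72 → 364
End of period: [464, 299, 351, 2064, 364, 712]
Period 2.
Births: 351 × 0.22 = 77
Group 2: 464 × 0.966 = 448
Group 3: 299 × 0.963 = 288
Group 4: 351 × 0.978 = 343
Group 5: 2064 × 0.974 = 2010
Group 6: 364 × 0.951 + 712 × 0.397 = 346 + 283 = 629
Net migration: Group 3 + 72 → 360; Group 5 + 72 → 2082
End of period: [77, 448, 360, 343, 2082, 629]
Period 3.
Births: 360 × 0.22 = 79
Group 2: 77 × 0.966 = 74
Group 3: 448 × 0.963 = 431
Group 4: 360 × 0.978 = 352
Group 5: 343 × 0.974 = 334
Group 6: 2082 × 0.951 + 629 × 0.397 = 1980 + 250 = 2230
Net migration: Group 3 + 72 → 503; Group 5 + 72 → 406
End of period: [79, 74, 503, 352, 406, 2230]
Scenario A total after 3 periods: 3644
Scenario B projection —
Period 1.
Births: 2110 × 0.3 = 633
Group 2: 310 × 0.966 = 299
Group 3: 290 × 0.963 = 279
Group 4: 2110 × 0.978 = 2064
Group 5: 300 × 0.974 = 292
Group 6: 590 × 0.951 + 380 × 0.397 = 561 + 151 = 712
Net migration: Group 3 + 72 → 351; Group 5 + 72 → 364
End of period: [633, 299, 351, 2064, 364, 712]
Period 2.
Births: 351 × 0.3 = 105
Group 2: 633 × 0.966 = 611
Group 3: 299 × 0.963 = 288
Group 4: 351 × 0.978 = 343
Group 5: 2064 × 0.974 = 2010
Group 6: 364 × 0.951 + 712 × 0.397 = 346 + 283 = 629
Net migration: Group 3 + 72 → 360; Group 5 + 72 → 2082
End of period: [105, 611, 360, 343, 2082, 629]
Period 3.
Births: 360 × 0.3 = 108
Group 2: 105 × 0.966 = 101
Group 3: 611 × 0.963 = 588
Group 4: 360 × 0.978 = 352
Group 5: 343 × 0.974 = 334
Group 6: 2082 × 0.951 + 629 × 0.397 = 1980 + 250 = 2230
Net migration: Group 3 + 72 → 660; Group 5 + 72 → 406
End of period: [108, 101, 660, 352, 406, 2230]
Scenario B total after 3 periods: 3857
Difference B − A = 3857 − 3644 = 213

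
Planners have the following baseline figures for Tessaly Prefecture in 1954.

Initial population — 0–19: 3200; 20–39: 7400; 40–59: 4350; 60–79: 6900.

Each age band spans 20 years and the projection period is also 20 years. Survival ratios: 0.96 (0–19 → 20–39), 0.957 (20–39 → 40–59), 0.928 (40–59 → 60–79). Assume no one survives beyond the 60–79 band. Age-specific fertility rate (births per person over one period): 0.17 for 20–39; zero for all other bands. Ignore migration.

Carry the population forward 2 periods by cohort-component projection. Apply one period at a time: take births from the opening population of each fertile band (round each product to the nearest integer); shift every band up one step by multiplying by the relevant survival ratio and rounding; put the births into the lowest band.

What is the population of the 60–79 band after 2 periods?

Period 1:
Births: 7400 * 0.17 = 1258
20–39: 3200 * 0.96 = 3072
40–59: 7400 * 0.957 = 7082
60–79: 4350 * 0.928 = 4037
→ [1258, 3072, 7082, 4037]
Period 2:
Births: 3072 * 0.17 = 522
20–39: 1258 * 0.96 = 1208
40–59: 3072 * 0.957 = 2940
60–79: 7082 * 0.928 = 6572
→ [522, 1208, 2940, 6572]

6572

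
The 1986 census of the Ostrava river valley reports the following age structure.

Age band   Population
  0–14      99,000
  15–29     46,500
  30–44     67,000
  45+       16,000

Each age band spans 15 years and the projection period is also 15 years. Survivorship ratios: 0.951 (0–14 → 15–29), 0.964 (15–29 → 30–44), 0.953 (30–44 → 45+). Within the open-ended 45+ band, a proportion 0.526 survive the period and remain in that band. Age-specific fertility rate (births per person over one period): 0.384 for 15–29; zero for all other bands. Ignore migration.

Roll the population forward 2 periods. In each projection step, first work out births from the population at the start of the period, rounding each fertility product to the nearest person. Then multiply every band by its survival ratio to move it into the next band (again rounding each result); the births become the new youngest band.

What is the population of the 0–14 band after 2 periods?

Period 1.
Births: 46500 × 0.384 = 17856
15–29: 99000 × 0.951 = 94149
30–44: 46500 × 0.964 = 44826
45+: 67000 × 0.953 + 16000 × 0.526 = 63851 + 8416 = 72267
End of period: [17856, 94149, 44826, 72267]
Period 2.
Births: 94149 × 0.384 = 36153
15–29: 17856 × 0.951 = 16981
30–44: 94149 × 0.964 = 90760
45+: 44826 × 0.953 + 72267 × 0.526 = 42719 + 38012 = 80731
End of period: [36153, 16981, 90760, 80731]

36153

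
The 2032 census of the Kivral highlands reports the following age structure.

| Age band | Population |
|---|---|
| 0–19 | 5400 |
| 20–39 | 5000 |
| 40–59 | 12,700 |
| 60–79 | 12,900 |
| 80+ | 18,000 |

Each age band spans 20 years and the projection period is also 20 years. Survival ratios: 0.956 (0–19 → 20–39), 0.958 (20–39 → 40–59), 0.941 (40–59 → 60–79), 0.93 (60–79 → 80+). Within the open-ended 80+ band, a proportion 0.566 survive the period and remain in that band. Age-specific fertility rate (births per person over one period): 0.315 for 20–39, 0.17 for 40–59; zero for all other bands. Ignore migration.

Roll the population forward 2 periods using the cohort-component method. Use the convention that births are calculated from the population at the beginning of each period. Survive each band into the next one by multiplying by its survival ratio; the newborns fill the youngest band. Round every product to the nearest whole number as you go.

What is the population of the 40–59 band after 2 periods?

4945

Period 1:
Births: 5000 × 0.315 = 1575 ; 12700 × 0.17 = 2159 ⇒ total 3734
20–39: 5400 × 0.956 = 5162
40–59: 5000 × 0.958 = 4790
60–79: 12700 × 0.941 = 11951
80+: 12900 × 0.93 + 18000 × 0.566 = 11997 + 10188 = 22185
End of period: [3734, 5162, 4790, 11951, 22185]
Period 2:
Births: 5162 × 0.315 = 1626 ; 4790 × 0.17 = 814 ⇒ total 2440
20–39: 3734 × 0.956 = 3570
40–59: 5162 × 0.958 = 4945
60–79: 4790 × 0.941 = 4507
80+: 11951 × 0.93 + 22185 × 0.566 = 11114 + 12557 = 23671
End of period: [2440, 3570, 4945, 4507, 23671]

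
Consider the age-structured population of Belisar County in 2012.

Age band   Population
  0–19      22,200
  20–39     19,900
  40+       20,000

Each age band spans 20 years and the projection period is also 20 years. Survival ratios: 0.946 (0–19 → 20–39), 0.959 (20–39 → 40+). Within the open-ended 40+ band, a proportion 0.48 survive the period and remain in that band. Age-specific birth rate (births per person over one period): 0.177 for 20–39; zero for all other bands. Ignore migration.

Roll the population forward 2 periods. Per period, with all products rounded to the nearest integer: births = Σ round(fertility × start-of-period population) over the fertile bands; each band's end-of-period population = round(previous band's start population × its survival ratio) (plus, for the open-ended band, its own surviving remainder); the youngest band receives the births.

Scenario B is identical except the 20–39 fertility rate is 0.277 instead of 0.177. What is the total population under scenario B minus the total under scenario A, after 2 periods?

3982

— Period 1 —
Births: 19900 * 0.177 = 3522
20–39: 22200 * 0.946 = 21001
40+: 19900 * 0.959 + 20000 * 0.48 = 19084 + 9600 = 28684
End of period: [3522, 21001, 28684]
— Period 2 —
Births: 21001 * 0.177 = 3717
20–39: 3522 * 0.946 = 3332
40+: 21001 * 0.959 + 28684 * 0.48 = 20140 + 13768 = 33908
End of period: [3717, 3332, 33908]
Scenario A total after 2 periods: 40957
Scenario B projection —
— Period 1 —
Births: 19900 * 0.277 = 5512
20–39: 22200 * 0.946 = 21001
40+: 19900 * 0.959 + 20000 * 0.48 = 19084 + 9600 = 28684
End of period: [5512, 21001, 28684]
— Period 2 —
Births: 21001 * 0.277 = 5817
20–39: 5512 * 0.946 = 5214
40+: 21001 * 0.959 + 28684 * 0.48 = 20140 + 13768 = 33908
End of period: [5817, 5214, 33908]
Scenario B total after 2 periods: 44939
Difference B − A = 44939 − 40957 = 3982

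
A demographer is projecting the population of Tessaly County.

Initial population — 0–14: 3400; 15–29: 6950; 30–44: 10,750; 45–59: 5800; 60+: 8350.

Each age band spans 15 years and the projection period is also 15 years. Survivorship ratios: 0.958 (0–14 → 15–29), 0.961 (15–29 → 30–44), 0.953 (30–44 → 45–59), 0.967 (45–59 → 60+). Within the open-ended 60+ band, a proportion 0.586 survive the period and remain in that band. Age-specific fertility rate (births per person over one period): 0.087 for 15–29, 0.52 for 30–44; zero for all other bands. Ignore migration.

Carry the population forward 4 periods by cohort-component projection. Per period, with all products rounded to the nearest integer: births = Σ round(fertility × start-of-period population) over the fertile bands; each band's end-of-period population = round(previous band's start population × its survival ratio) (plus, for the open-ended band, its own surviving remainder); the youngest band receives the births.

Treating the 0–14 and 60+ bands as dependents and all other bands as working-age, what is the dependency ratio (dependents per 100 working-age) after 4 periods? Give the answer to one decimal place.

Let band 1 be 0–14 through band 5 = 60+.
— Period 1 —
Births: 6950 × 0.087 = 605, 10750 × 0.52 = 5590 → total 6195
Band 2: 3400 × 0.958 = 3257
Band 3: 6950 × 0.961 = 6679
Band 4: 10750 × 0.953 = 10245
Band 5: 5800 × 0.967 + 8350 × 0.586 = 5609 + 4893 = 10502
End of period: [6195, 3257, 6679, 10245, 10502]
— Period 2 —
Births: 3257 × 0.087 = 283, 6679 × 0.52 = 3473 → total 3756
Band 2: 6195 × 0.958 = 5935
Band 3: 3257 × 0.961 = 3130
Band 4: 6679 × 0.953 = 6365
Band 5: 10245 × 0.967 + 10502 × 0.586 = 9907 + 6154 = 16061
End of period: [3756, 5935, 3130, 6365, 16061]
— Period 3 —
Births: 5935 × 0.087 = 516, 3130 × 0.52 = 1628 → total 2144
Band 2: 3756 × 0.958 = 3598
Band 3: 5935 × 0.961 = 5704
Band 4: 3130 × 0.953 = 2983
Band 5: 6365 × 0.967 + 16061 × 0.586 = 6155 + 9412 = 15567
End of period: [2144, 3598, 5704, 2983, 15567]
— Period 4 —
Births: 3598 × 0.087 = 313, 5704 × 0.52 = 2966 → total 3279
Band 2: 2144 × 0.958 = 2054
Band 3: 3598 × 0.961 = 3458
Band 4: 5704 × 0.953 = 5436
Band 5: 2983 × 0.967 + 15567 × 0.586 = 2885 + 9122 = 12007
End of period: [3279, 2054, 3458, 5436, 12007]
Dependents (band 0–14 + band 60+) = 3279 + 12007 = 15286; working-age = 10948; ratio = 15286/10948 × 100 = 139.6

139.6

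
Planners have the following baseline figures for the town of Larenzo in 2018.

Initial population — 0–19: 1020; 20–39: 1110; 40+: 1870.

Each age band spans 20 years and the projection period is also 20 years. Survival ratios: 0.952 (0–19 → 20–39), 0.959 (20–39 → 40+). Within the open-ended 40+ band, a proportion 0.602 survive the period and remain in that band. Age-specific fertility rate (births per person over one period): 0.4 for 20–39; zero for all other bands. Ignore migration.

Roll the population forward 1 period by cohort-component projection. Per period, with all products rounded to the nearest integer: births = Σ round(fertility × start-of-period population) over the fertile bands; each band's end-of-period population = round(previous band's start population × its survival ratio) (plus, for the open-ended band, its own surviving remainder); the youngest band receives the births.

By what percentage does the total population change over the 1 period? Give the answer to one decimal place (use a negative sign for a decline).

-9.9

(Groups numbered youngest = 1 to oldest = 3.)
Period 1:
Births: 1110 × 0.4 = 444
Group 2: 1020 × 0.952 = 971
Group 3: 1110 × 0.959 + 1870 × 0.602 = 1064 + 1126 = 2190
Giving 444 / 971 / 2190.
Total: 4000 → 3605; change = -395; percentage change = -9.9%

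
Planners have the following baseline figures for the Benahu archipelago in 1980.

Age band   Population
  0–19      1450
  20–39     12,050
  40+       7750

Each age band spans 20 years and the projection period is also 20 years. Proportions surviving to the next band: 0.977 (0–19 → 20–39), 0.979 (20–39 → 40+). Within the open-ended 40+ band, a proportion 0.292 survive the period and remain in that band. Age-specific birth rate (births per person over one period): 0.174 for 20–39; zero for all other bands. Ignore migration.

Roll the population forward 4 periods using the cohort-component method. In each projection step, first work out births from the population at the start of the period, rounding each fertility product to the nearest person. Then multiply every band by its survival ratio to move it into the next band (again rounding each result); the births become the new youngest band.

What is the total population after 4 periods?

1681

Period 1.
Births: 12050 * 0.174 = 2097
20–39: 1450 * 0.977 = 1417
40+: 12050 * 0.979 + 7750 * 0.292 = 11797 + 2263 = 14060
Population now: 0–19=2097, 20–39=1417, 40+=14060
Period 2.
Births: 1417 * 0.174 = 247
20–39: 2097 * 0.977 = 2049
40+: 1417 * 0.979 + 14060 * 0.292 = 1387 + 4106 = 5493
Population now: 0–19=247, 20–39=2049, 40+=5493
Period 3.
Births: 2049 * 0.174 = 357
20–39: 247 * 0.977 = 241
40+: 2049 * 0.979 + 5493 * 0.292 = 2006 + 1604 = 3610
Population now: 0–19=357, 20–39=241, 40+=3610
Period 4.
Births: 241 * 0.174 = 42
20–39: 357 * 0.977 = 349
40+: 241 * 0.979 + 3610 * 0.292 = 236 + 1054 = 1290
Population now: 0–19=42, 20–39=349, 40+=1290
Total after period 4: 42 + 349 + 1290 = 1681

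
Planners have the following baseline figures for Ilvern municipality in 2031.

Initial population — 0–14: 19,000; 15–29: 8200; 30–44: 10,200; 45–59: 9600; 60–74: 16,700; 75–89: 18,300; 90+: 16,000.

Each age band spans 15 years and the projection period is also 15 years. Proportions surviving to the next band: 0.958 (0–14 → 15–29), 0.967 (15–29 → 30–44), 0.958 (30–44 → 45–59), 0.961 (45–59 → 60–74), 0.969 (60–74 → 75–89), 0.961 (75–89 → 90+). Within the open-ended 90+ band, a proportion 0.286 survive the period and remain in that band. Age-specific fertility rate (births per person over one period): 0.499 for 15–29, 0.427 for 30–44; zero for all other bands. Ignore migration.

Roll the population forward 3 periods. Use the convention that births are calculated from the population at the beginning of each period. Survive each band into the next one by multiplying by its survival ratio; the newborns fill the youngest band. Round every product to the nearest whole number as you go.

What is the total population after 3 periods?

Let band 1 be 0–14 through band 7 = 90+.
After projecting period 1:
Births: 8200 × 0.499 = 4092, 10200 × 0.427 = 4355 → total 8447
Band 2: 19000 × 0.958 = 18202
Band 3: 8200 × 0.967 = 7929
Band 4: 10200 × 0.958 = 9772
Band 5: 9600 × 0.961 = 9226
Band 6: 16700 × 0.969 = 16182
Band 7: 18300 × 0.961 + 16000 × 0.286 = 17586 + 4576 = 22162
→ [8447, 18202, 7929, 9772, 9226, 16182, 22162]
After projecting period 2:
Births: 18202 × 0.499 = 9083, 7929 × 0.427 = 3386 → total 12469
Band 2: 8447 × 0.958 = 8092
Band 3: 18202 × 0.967 = 17601
Band 4: 7929 × 0.958 = 7596
Band 5: 9772 × 0.961 = 9391
Band 6: 9226 × 0.969 = 8940
Band 7: 16182 × 0.961 + 22162 × 0.286 = 15551 + 6338 = 21889
→ [12469, 8092, 17601, 7596, 9391, 8940, 21889]
After projecting period 3:
Births: 8092 × 0.499 = 4038, 17601 × 0.427 = 7516 → total 11554
Band 2: 12469 × 0.958 = 11945
Band 3: 8092 × 0.967 = 7825
Band 4: 17601 × 0.958 = 16862
Band 5: 7596 × 0.961 = 7300
Band 6: 9391 × 0.969 = 9100
Band 7: 8940 × 0.961 + 21889 × 0.286 = 8591 + 6260 = 14851
→ [11554, 11945, 7825, 16862, 7300, 9100, 14851]
Total after period 3: 11554 + 11945 + 7825 + 16862 + 7300 + 9100 + 14851 = 79437

79437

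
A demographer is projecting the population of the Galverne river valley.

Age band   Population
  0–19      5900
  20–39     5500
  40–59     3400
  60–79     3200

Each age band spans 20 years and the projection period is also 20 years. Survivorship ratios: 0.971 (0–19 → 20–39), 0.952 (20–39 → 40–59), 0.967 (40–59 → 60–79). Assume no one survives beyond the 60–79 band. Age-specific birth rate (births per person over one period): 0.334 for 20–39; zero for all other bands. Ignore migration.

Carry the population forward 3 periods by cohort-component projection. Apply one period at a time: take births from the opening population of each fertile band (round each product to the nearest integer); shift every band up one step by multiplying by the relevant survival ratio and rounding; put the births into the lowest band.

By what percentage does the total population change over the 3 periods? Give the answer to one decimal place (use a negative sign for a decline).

Let group 1 be 0–19 through group 4 = 60–79.
[period 1]
Births: 5500 × 0.334 = 1837
Group 2: 5900 × 0.971 = 5729
Group 3: 5500 × 0.952 = 5236
Group 4: 3400 × 0.967 = 3288
→ [1837, 5729, 5236, 3288]
[period 2]
Births: 5729 × 0.334 = 1913
Group 2: 1837 × 0.971 = 1784
Group 3: 5729 × 0.952 = 5454
Group 4: 5236 × 0.967 = 5063
→ [1913, 1784, 5454, 5063]
[period 3]
Births: 1784 × 0.334 = 596
Group 2: 1913 × 0.971 = 1858
Group 3: 1784 × 0.952 = 1698
Group 4: 5454 × 0.967 = 5274
→ [596, 1858, 1698, 5274]
Total: 18000 → 9426; change = -8574; percentage change = -47.6%

-47.6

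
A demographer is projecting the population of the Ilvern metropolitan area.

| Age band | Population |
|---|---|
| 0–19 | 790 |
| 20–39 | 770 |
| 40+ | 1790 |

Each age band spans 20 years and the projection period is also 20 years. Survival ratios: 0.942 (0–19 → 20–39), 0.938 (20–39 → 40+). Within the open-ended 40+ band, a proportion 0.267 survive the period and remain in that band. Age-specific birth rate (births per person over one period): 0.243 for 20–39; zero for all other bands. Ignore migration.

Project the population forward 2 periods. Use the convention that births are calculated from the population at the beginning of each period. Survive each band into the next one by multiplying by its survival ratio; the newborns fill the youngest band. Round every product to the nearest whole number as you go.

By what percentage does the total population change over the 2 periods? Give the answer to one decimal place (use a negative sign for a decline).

-59.0

Call the groups 1 to 3, youngest first.
After projecting period 1:
Births: 770 × 0.243 = 187
Group 2: 790 × 0.942 = 744
Group 3: 770 × 0.938 + 1790 × 0.267 = 722 + 478 = 1200
Population now: 0–19=187, 20–39=744, 40+=1200
After projecting period 2:
Births: 744 × 0.243 = 181
Group 2: 187 × 0.942 = 176
Group 3: 744 × 0.938 + 1200 × 0.267 = 698 + 320 = 1018
Population now: 0–19=181, 20–39=176, 40+=1018
Total: 3350 → 1375; change = -1975; percentage change = -59.0%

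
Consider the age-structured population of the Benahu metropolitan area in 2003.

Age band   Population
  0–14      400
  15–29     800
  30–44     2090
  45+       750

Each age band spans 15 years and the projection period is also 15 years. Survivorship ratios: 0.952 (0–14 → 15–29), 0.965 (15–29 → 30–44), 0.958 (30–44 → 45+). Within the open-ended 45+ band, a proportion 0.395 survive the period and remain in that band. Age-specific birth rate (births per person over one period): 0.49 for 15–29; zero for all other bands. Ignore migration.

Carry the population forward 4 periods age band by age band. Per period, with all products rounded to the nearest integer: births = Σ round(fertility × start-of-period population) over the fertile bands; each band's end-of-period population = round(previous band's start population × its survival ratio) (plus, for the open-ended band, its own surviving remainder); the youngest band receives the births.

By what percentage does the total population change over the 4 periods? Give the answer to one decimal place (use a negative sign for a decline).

-70.9

Period 1:
Births: 800 × 0.49 = 392
15–29: 400 × 0.952 = 381
30–44: 800 × 0.965 = 772
45+: 2090 × 0.958 + 750 × 0.395 = 2002 + 296 = 2298
End of period: [392, 381, 772, 2298]
Period 2:
Births: 381 × 0.49 = 187
15–29: 392 × 0.952 = 373
30–44: 381 × 0.965 = 368
45+: 772 × 0.958 + 2298 × 0.395 = 740 + 908 = 1648
End of period: [187, 373, 368, 1648]
Period 3:
Births: 373 × 0.49 = 183
15–29: 187 × 0.952 = 178
30–44: 373 × 0.965 = 360
45+: 368 × 0.958 + 1648 × 0.395 = 353 + 651 = 1004
End of period: [183, 178, 360, 1004]
Period 4:
Births: 178 × 0.49 = 87
15–29: 183 × 0.952 = 174
30–44: 178 × 0.965 = 172
45+: 360 × 0.958 + 1004 × 0.395 = 345 + 397 = 742
End of period: [87, 174, 172, 742]
Total: 4040 → 1175; change = -2865; percentage change = -70.9%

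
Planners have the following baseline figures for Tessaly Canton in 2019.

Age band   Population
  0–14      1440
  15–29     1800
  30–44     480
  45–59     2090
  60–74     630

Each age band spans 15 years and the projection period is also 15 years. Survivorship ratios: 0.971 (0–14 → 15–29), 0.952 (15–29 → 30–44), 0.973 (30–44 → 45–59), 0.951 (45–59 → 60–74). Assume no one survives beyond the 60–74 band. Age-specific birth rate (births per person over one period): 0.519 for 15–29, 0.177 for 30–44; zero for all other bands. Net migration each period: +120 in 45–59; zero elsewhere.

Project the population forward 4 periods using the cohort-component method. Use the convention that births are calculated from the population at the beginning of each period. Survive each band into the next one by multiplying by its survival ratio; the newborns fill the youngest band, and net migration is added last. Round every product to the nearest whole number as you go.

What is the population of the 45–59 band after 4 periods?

Period 1:
Births: 1800 × 0.519 = 934, 480 × 0.177 = 85 — total 1019
15–29: 1440 × 0.971 = 1398
30–44: 1800 × 0.952 = 1714
45–59: 480 × 0.973 = 467
60–74: 2090 × 0.951 = 1988
Net migration: 45–59 + 120 → 587
Giving 1019 / 1398 / 1714 / 587 / 1988.
Period 2:
Births: 1398 × 0.519 = 726, 1714 × 0.177 = 303 — total 1029
15–29: 1019 × 0.971 = 989
30–44: 1398 × 0.952 = 1331
45–59: 1714 × 0.973 = 1668
60–74: 587 × 0.951 = 558
Net migration: 45–59 + 120 → 1788
Giving 1029 / 989 / 1331 / 1788 / 558.
Period 3:
Births: 989 × 0.519 = 513, 1331 × 0.177 = 236 — total 749
15–29: 1029 × 0.971 = 999
30–44: 989 × 0.952 = 942
45–59: 1331 × 0.973 = 1295
60–74: 1788 × 0.951 = 1700
Net migration: 45–59 + 120 → 1415
Giving 749 / 999 / 942 / 1415 / 1700.
Period 4:
Births: 999 × 0.519 = 518, 942 × 0.177 = 167 — total 685
15–29: 749 × 0.971 = 727
30–44: 999 × 0.952 = 951
45–59: 942 × 0.973 = 917
60–74: 1415 × 0.951 = 1346
Net migration: 45–59 + 120 → 1037
Giving 685 / 727 / 951 / 1037 / 1346.

1037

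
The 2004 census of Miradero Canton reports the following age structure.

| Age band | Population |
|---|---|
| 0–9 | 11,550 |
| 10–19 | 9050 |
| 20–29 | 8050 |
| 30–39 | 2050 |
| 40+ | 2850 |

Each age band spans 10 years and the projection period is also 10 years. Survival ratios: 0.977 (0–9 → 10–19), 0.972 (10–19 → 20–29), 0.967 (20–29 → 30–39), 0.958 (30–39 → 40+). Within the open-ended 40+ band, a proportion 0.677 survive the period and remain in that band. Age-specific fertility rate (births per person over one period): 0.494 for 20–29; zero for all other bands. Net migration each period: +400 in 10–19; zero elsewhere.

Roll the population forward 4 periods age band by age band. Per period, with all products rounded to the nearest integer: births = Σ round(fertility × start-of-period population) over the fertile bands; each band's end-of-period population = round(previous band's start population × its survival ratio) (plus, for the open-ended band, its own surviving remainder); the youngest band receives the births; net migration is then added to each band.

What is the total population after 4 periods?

[period 1]
Births: 8050 * 0.494 = 3977
10–19: 11550 * 0.977 = 11284
20–29: 9050 * 0.972 = 8797
30–39: 8050 * 0.967 = 7784
40+: 2050 * 0.958 + 2850 * 0.677 = 1964 + 1929 = 3893
Net migration: 10–19 + 400 → 11684
End of period: [3977, 11684, 8797, 7784, 3893]
[period 2]
Births: 8797 * 0.494 = 4346
10–19: 3977 * 0.977 = 3886
20–29: 11684 * 0.972 = 11357
30–39: 8797 * 0.967 = 8507
40+: 7784 * 0.958 + 3893 * 0.677 = 7457 + 2636 = 10093
Net migration: 10–19 + 400 → 4286
End of period: [4346, 4286, 11357, 8507, 10093]
[period 3]
Births: 11357 * 0.494 = 5610
10–19: 4346 * 0.977 = 4246
20–29: 4286 * 0.972 = 4166
30–39: 11357 * 0.967 = 10982
40+: 8507 * 0.958 + 10093 * 0.677 = 8150 + 6833 = 14983
Net migration: 10–19 + 400 → 4646
End of period: [5610, 4646, 4166, 10982, 14983]
[period 4]
Births: 4166 * 0.494 = 2058
10–19: 5610 * 0.977 = 5481
20–29: 4646 * 0.972 = 4516
30–39: 4166 * 0.967 = 4029
40+: 10982 * 0.958 + 14983 * 0.677 = 10521 + 10143 = 20664
Net migration: 10–19 + 400 → 5881
End of period: [2058, 5881, 4516, 4029, 20664]
Total after period 4: 2058 + 5881 + 4516 + 4029 + 20664 = 37148

37148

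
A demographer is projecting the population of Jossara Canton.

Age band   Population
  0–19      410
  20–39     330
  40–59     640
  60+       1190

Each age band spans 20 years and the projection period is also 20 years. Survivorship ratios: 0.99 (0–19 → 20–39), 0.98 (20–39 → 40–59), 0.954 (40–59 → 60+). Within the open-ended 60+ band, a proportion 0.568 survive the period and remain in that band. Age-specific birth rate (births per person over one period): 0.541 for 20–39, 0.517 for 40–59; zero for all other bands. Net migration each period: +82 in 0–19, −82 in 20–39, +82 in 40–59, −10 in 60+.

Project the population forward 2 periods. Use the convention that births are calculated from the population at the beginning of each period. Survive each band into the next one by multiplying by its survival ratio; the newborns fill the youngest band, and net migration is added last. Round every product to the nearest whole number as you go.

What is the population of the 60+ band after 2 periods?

1101

Call the groups 1 to 4, youngest first.
[period 1]
Births: 330 * 0.541 = 179 ; 640 * 0.517 = 331 — total 510
Group 2: 410 * 0.99 = 406
Group 3: 330 * 0.98 = 323
Group 4: 640 * 0.954 + 1190 * 0.568 = 611 + 676 = 1287
Net migration: Group 1 + 82 → 592; Group 2 − 82 → 324; Group 3 + 82 → 405; Group 4 − 10 → 1277
→ [592, 324, 405, 1277]
[period 2]
Births: 324 * 0.541 = 175 ; 405 * 0.517 = 209 — total 384
Group 2: 592 * 0.99 = 586
Group 3: 324 * 0.98 = 318
Group 4: 405 * 0.954 + 1277 * 0.568 = 386 + 725 = 1111
Net migration: Group 1 + 82 → 466; Group 2 − 82 → 504; Group 3 + 82 → 400; Group 4 − 10 → 1101
→ [466, 504, 400, 1101]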